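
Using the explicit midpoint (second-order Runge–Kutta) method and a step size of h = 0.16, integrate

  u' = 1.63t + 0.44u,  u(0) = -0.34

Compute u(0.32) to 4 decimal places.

Midpoint: k1 = f(t_n, u_n); k2 = f(t_n + h/2, u_n + (h/2)·k1); u_{n+1} = u_n + h·k2.
t=0.000000, u=-0.340000:
  k1 = f(0.000000, -0.340000) = -0.149600
  k2 = f(0.080000, -0.351968) = -0.024466
  u ← -0.340000 + 0.16·(-0.024466) = -0.343915
t=0.160000, u=-0.343915:
  k1 = f(0.160000, -0.343915) = 0.109478
  k2 = f(0.240000, -0.335156) = 0.243731
  u ← -0.343915 + 0.16·0.243731 = -0.304918
u(0.32) ≈ -0.3049

-0.3049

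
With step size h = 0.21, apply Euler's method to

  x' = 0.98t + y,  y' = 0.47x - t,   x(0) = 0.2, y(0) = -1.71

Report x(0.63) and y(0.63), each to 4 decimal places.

-0.7519, -1.8847

Euler on (x,y): x_{n+1} = x_n + h·x', y_{n+1} = y_n + h·y'.
0.000000: (0.200000, -1.710000); f=(-1.710000, 0.094000) → (-0.159100, -1.690260)
0.210000: (-0.159100, -1.690260); f=(-1.484460, -0.284777) → (-0.470837, -1.750063)
0.420000: (-0.470837, -1.750063); f=(-1.338463, -0.641293) → (-0.751914, -1.884735)
(x(0.63), y(0.63)) ≈ (-0.7519, -1.8847)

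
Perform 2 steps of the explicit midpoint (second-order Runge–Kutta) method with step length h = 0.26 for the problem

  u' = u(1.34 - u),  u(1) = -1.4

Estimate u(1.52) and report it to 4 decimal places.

Midpoint: k1 = f(t_n, u_n); k2 = f(t_n + h/2, u_n + (h/2)·k1); u_{n+1} = u_n + h·k2.
t=1.000000, u=-1.400000:
  k1 = f(1.000000, -1.400000) = -3.836000
  k2 = f(1.130000, -1.898680) = -6.149217
  u ← -1.400000 + 0.26·(-6.149217) = -2.998796
t=1.260000, u=-2.998796:
  k1 = f(1.260000, -2.998796) = -13.011167
  k2 = f(1.390000, -4.690248) = -28.283360
  u ← -2.998796 + 0.26·(-28.283360) = -10.352470
u(1.52) ≈ -10.3525

-10.3525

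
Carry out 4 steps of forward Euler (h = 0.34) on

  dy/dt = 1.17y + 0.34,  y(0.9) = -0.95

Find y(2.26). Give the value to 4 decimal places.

Euler: y_{n+1} = y_n + h·f(t_n, y_n).
t=0.900000, y=-0.950000: f=-0.771500 → y ← -0.950000 + 0.34·(-0.771500) = -1.212310
t=1.240000, y=-1.212310: f=-1.078403 → y ← -1.212310 + 0.34·(-1.078403) = -1.578967
t=1.580000, y=-1.578967: f=-1.507391 → y ← -1.578967 + 0.34·(-1.507391) = -2.091480
t=1.920000, y=-2.091480: f=-2.107032 → y ← -2.091480 + 0.34·(-2.107032) = -2.807871
y(2.26) ≈ -2.8079

-2.8079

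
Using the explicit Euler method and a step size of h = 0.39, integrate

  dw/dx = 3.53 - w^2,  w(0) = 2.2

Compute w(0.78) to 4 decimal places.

Euler: w_{n+1} = w_n + h·f(x_n, w_n).
x=0.000000, w=2.200000: f=-1.310000 → w ← 2.200000 + 0.39·(-1.310000) = 1.689100
x=0.390000, w=1.689100: f=0.676941 → w ← 1.689100 + 0.39·0.676941 = 1.953107
w(0.78) ≈ 1.9531

1.9531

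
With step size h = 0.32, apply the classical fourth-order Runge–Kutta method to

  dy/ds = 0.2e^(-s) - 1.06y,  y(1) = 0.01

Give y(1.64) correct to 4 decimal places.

RK4: k1 = f(s_n, y_n); k2 = f(s_n + h/2, y_n + (h/2)·k1); k3 = f(s_n + h/2, y_n + (h/2)·k2); k4 = f(s_n + h, y_n + h·k3); y_{n+1} = y_n + (h/6)·(k1 + 2k2 + 2k3 + k4).
s=1.000000, y=0.010000:
  k1 = f(1.000000, 0.010000) = 0.062976
  k2 = f(1.160000, 0.020076) = 0.041417
  k3 = f(1.160000, 0.016627) = 0.045073
  k4 = f(1.320000, 0.024423) = 0.027538
  y ← 0.010000 + (0.32/6)·(k1 + 2k2 + 2k3 + k4) = 0.024053
s=1.320000, y=0.024053:
  k1 = f(1.320000, 0.024053) = 0.027931
  k2 = f(1.480000, 0.028522) = 0.015294
  k3 = f(1.480000, 0.026500) = 0.017437
  k4 = f(1.640000, 0.029633) = 0.007385
  y ← 0.024053 + (0.32/6)·(k1 + 2k2 + 2k3 + k4) = 0.029428
y(1.64) ≈ 0.0294

0.0294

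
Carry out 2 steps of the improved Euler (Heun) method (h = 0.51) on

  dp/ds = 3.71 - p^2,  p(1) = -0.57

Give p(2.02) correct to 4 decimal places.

1.1416

Heun: k1 = f(s_n, p_n); k2 = f(s_n + h, p_n + h·k1); p_{n+1} = p_n + (h/2)·(k1 + k2).
s=1.000000, p=-0.570000:
  k1 = f(1.000000, -0.570000) = 3.385100
  k2 = f(1.510000, 1.156401) = 2.372737
  p ← -0.570000 + (0.51/2)·(3.385100 + 2.372737) = 0.898248
s=1.510000, p=0.898248:
  k1 = f(1.510000, 0.898248) = 2.903150
  k2 = f(2.020000, 2.378855) = -1.948950
  p ← 0.898248 + (0.51/2)·(2.903150 + (-1.948950)) = 1.141569
p(2.02) ≈ 1.1416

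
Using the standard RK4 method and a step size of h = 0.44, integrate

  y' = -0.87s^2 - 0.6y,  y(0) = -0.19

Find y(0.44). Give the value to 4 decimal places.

RK4: k1 = f(s_n, y_n); k2 = f(s_n + h/2, y_n + (h/2)·k1); k3 = f(s_n + h/2, y_n + (h/2)·k2); k4 = f(s_n + h, y_n + h·k3); y_{n+1} = y_n + (h/6)·(k1 + 2k2 + 2k3 + k4).
s=0.000000, y=-0.190000:
  k1 = f(0.000000, -0.190000) = 0.114000
  k2 = f(0.220000, -0.164920) = 0.056844
  k3 = f(0.220000, -0.177494) = 0.064389
  k4 = f(0.440000, -0.161669) = -0.071431
  y ← -0.190000 + (0.44/6)·(k1 + 2k2 + 2k3 + k4) = -0.169097
y(0.44) ≈ -0.1691

-0.1691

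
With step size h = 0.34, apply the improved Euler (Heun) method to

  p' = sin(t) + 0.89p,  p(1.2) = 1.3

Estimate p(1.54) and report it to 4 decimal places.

Heun: k1 = f(t_n, p_n); k2 = f(t_n + h, p_n + h·k1); p_{n+1} = p_n + (h/2)·(k1 + k2).
t=1.200000, p=1.300000:
  k1 = f(1.200000, 1.300000) = 2.089039
  k2 = f(1.540000, 2.010273) = 2.788669
  p ← 1.300000 + (0.34/2)·(2.089039 + 2.788669) = 2.129210
p(1.54) ≈ 2.1292

2.1292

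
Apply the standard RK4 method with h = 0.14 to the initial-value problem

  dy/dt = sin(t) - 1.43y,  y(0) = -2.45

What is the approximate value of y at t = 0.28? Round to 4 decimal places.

RK4: k1 = f(t_n, y_n); k2 = f(t_n + h/2, y_n + (h/2)·k1); k3 = f(t_n + h/2, y_n + (h/2)·k2); k4 = f(t_n + h, y_n + h·k3); y_{n+1} = y_n + (h/6)·(k1 + 2k2 + 2k3 + k4).
t=0.000000, y=-2.450000:
  k1 = f(0.000000, -2.450000) = 3.503500
  k2 = f(0.070000, -2.204755) = 3.222742
  k3 = f(0.070000, -2.224408) = 3.250846
  k4 = f(0.140000, -1.994882) = 2.992224
  y ← -2.450000 + (0.14/6)·(k1 + 2k2 + 2k3 + k4) = -1.996332
t=0.140000, y=-1.996332:
  k1 = f(0.140000, -1.996332) = 2.994298
  k2 = f(0.210000, -1.786731) = 2.763486
  k3 = f(0.210000, -1.802888) = 2.786590
  k4 = f(0.280000, -1.606210) = 2.573235
  y ← -1.996332 + (0.14/6)·(k1 + 2k2 + 2k3 + k4) = -1.607420
y(0.28) ≈ -1.6074

-1.6074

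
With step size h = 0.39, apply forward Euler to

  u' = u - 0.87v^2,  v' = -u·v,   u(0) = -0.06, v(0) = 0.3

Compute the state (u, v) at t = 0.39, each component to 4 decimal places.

Euler on (u,v): u_{n+1} = u_n + h·u', v_{n+1} = v_n + h·v'.
0.000000: (-0.060000, 0.300000); f=(-0.138300, 0.018000) → (-0.113937, 0.307020)
(u(0.39), v(0.39)) ≈ (-0.1139, 0.3070)

-0.1139, 0.3070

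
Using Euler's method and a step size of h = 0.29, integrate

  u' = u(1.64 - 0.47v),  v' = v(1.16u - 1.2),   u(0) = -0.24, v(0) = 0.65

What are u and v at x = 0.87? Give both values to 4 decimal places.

-0.6870, 0.0987

Euler on (u,v): u_{n+1} = u_n + h·u', v_{n+1} = v_n + h·v'.
0.000000: (-0.240000, 0.650000); f=(-0.320280, -0.960960) → (-0.332881, 0.371322)
0.290000: (-0.332881, 0.371322); f=(-0.487830, -0.588969) → (-0.474352, 0.200521)
0.580000: (-0.474352, 0.200521); f=(-0.733232, -0.350961) → (-0.686989, 0.098742)
(u(0.87), v(0.87)) ≈ (-0.6870, 0.0987)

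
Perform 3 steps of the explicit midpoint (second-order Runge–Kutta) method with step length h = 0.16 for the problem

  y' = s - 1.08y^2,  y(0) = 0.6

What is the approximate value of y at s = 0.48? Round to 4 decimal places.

0.5571

Midpoint: k1 = f(s_n, y_n); k2 = f(s_n + h/2, y_n + (h/2)·k1); y_{n+1} = y_n + h·k2.
s=0.000000, y=0.600000:
  k1 = f(0.000000, 0.600000) = -0.388800
  k2 = f(0.080000, 0.568896) = -0.269534
  y ← 0.600000 + 0.16·(-0.269534) = 0.556875
s=0.160000, y=0.556875:
  k1 = f(0.160000, 0.556875) = -0.174918
  k2 = f(0.240000, 0.542881) = -0.078297
  y ← 0.556875 + 0.16·(-0.078297) = 0.544347
s=0.320000, y=0.544347:
  k1 = f(0.320000, 0.544347) = -0.000019
  k2 = f(0.400000, 0.544345) = 0.079983
  y ← 0.544347 + 0.16·0.079983 = 0.557144
y(0.48) ≈ 0.5571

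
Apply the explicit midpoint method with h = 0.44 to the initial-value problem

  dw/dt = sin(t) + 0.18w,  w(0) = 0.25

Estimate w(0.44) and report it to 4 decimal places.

Midpoint: k1 = f(t_n, w_n); k2 = f(t_n + h/2, w_n + (h/2)·k1); w_{n+1} = w_n + h·k2.
t=0.000000, w=0.250000:
  k1 = f(0.000000, 0.250000) = 0.045000
  k2 = f(0.220000, 0.259900) = 0.265012
  w ← 0.250000 + 0.44·0.265012 = 0.366605
w(0.44) ≈ 0.3666

0.3666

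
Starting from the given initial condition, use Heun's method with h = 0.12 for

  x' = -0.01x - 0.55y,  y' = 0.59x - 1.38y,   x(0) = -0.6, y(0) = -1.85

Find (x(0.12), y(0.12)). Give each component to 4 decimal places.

-0.4860, -1.6036

Heun on (x,y): k1 = f(t_n, state_n); k2 = f(t_n + h, state_n + h·k1); state_{n+1} = state_n + (h/2)·(k1 + k2).
0.000000: (-0.600000, -1.850000)
  k1 = (1.023500, 2.199000)
  predictor → (-0.477180, -1.586120)
  k2 = (0.877138, 1.907309)
  → (-0.485962, -1.603621)
(x(0.12), y(0.12)) ≈ (-0.4860, -1.6036)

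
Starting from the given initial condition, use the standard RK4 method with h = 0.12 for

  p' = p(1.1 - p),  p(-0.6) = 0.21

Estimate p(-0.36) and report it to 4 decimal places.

0.2585

RK4: k1 = f(x_n, p_n); k2 = f(x_n + h/2, p_n + (h/2)·k1); k3 = f(x_n + h/2, p_n + (h/2)·k2); k4 = f(x_n + h, p_n + h·k3); p_{n+1} = p_n + (h/6)·(k1 + 2k2 + 2k3 + k4).
x=-0.600000, p=0.210000:
  k1 = f(-0.600000, 0.210000) = 0.186900
  k2 = f(-0.540000, 0.221214) = 0.194400
  k3 = f(-0.540000, 0.221664) = 0.194695
  k4 = f(-0.480000, 0.233363) = 0.202241
  p ← 0.210000 + (0.12/6)·(k1 + 2k2 + 2k3 + k4) = 0.233347
x=-0.480000, p=0.233347:
  k1 = f(-0.480000, 0.233347) = 0.202231
  k2 = f(-0.420000, 0.245480) = 0.209768
  k3 = f(-0.420000, 0.245933) = 0.210043
  k4 = f(-0.360000, 0.258552) = 0.217558
  p ← 0.233347 + (0.12/6)·(k1 + 2k2 + 2k3 + k4) = 0.258535
p(-0.36) ≈ 0.2585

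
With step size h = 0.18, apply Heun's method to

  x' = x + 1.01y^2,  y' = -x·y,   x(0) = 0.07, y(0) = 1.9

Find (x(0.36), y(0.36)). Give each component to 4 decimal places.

1.4874, 1.4338

Heun on (x,y): k1 = f(t_n, state_n); k2 = f(t_n + h, state_n + h·k1); state_{n+1} = state_n + (h/2)·(k1 + k2).
0.000000: (0.070000, 1.900000)
  k1 = (3.716100, -0.133000)
  predictor → (0.738898, 1.876060)
  k2 = (4.293695, -1.386217)
  → (0.790882, 1.763270)
0.180000: (0.790882, 1.763270)
  k1 = (3.931096, -1.394538)
  predictor → (1.498479, 1.512254)
  k2 = (3.808259, -2.266080)
  → (1.487423, 1.433815)
(x(0.36), y(0.36)) ≈ (1.4874, 1.4338)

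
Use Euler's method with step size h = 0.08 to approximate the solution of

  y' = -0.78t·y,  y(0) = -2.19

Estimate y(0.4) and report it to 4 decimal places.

-2.0826

Euler: y_{n+1} = y_n + h·f(t_n, y_n).
t=0.000000, y=-2.190000: f=0.000000 → y ← -2.190000 + 0.08·0.000000 = -2.190000
t=0.080000, y=-2.190000: f=0.136656 → y ← -2.190000 + 0.08·0.136656 = -2.179068
t=0.160000, y=-2.179068: f=0.271948 → y ← -2.179068 + 0.08·0.271948 = -2.157312
t=0.240000, y=-2.157312: f=0.403849 → y ← -2.157312 + 0.08·0.403849 = -2.125004
t=0.320000, y=-2.125004: f=0.530401 → y ← -2.125004 + 0.08·0.530401 = -2.082572
y(0.4) ≈ -2.0826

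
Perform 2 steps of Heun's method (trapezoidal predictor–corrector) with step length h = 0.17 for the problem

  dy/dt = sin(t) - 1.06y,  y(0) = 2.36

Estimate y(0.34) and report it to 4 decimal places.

1.7017

Heun: k1 = f(t_n, y_n); k2 = f(t_n + h, y_n + h·k1); y_{n+1} = y_n + (h/2)·(k1 + k2).
t=0.000000, y=2.360000:
  k1 = f(0.000000, 2.360000) = -2.501600
  k2 = f(0.170000, 1.934728) = -1.881629
  y ← 2.360000 + (0.17/2)·(-2.501600 + (-1.881629)) = 1.987426
t=0.170000, y=1.987426:
  k1 = f(0.170000, 1.987426) = -1.937489
  k2 = f(0.340000, 1.658052) = -1.424048
  y ← 1.987426 + (0.17/2)·(-1.937489 + (-1.424048)) = 1.701695
y(0.34) ≈ 1.7017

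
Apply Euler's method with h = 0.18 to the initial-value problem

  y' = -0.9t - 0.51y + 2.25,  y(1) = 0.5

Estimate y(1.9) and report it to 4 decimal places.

Euler: y_{n+1} = y_n + h·f(t_n, y_n).
t=1.000000, y=0.500000: f=1.095000 → y ← 0.500000 + 0.18·1.095000 = 0.697100
t=1.180000, y=0.697100: f=0.832479 → y ← 0.697100 + 0.18·0.832479 = 0.846946
t=1.360000, y=0.846946: f=0.594057 → y ← 0.846946 + 0.18·0.594057 = 0.953877
t=1.540000, y=0.953877: f=0.377523 → y ← 0.953877 + 0.18·0.377523 = 1.021831
t=1.720000, y=1.021831: f=0.180866 → y ← 1.021831 + 0.18·0.180866 = 1.054387
y(1.9) ≈ 1.0544

1.0544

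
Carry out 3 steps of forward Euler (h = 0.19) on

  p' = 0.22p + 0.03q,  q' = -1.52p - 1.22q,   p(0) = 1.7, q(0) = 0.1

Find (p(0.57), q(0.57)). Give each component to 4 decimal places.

Euler on (p,q): p_{n+1} = p_n + h·p', q_{n+1} = q_n + h·q'.
0.000000: (1.700000, 0.100000); f=(0.377000, -2.706000) → (1.771630, -0.414140)
0.190000: (1.771630, -0.414140); f=(0.377334, -2.187627) → (1.843324, -0.829789)
0.380000: (1.843324, -0.829789); f=(0.380638, -1.789509) → (1.915645, -1.169796)
(p(0.57), q(0.57)) ≈ (1.9156, -1.1698)

1.9156, -1.1698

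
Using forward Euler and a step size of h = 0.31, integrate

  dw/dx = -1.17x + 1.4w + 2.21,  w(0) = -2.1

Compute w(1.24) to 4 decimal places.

-4.6745

Euler: w_{n+1} = w_n + h·f(x_n, w_n).
x=0.000000, w=-2.100000: f=-0.730000 → w ← -2.100000 + 0.31·(-0.730000) = -2.326300
x=0.310000, w=-2.326300: f=-1.409520 → w ← -2.326300 + 0.31·(-1.409520) = -2.763251
x=0.620000, w=-2.763251: f=-2.383952 → w ← -2.763251 + 0.31·(-2.383952) = -3.502276
x=0.930000, w=-3.502276: f=-3.781287 → w ← -3.502276 + 0.31·(-3.781287) = -4.674475
w(1.24) ≈ -4.6745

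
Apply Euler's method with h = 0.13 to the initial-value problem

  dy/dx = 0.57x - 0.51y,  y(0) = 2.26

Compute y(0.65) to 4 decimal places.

Euler: y_{n+1} = y_n + h·f(x_n, y_n).
x=0.000000, y=2.260000: f=-1.152600 → y ← 2.260000 + 0.13·(-1.152600) = 2.110162
x=0.130000, y=2.110162: f=-1.002083 → y ← 2.110162 + 0.13·(-1.002083) = 1.979891
x=0.260000, y=1.979891: f=-0.861545 → y ← 1.979891 + 0.13·(-0.861545) = 1.867890
x=0.390000, y=1.867890: f=-0.730324 → y ← 1.867890 + 0.13·(-0.730324) = 1.772948
x=0.520000, y=1.772948: f=-0.607804 → y ← 1.772948 + 0.13·(-0.607804) = 1.693934
y(0.65) ≈ 1.6939

1.6939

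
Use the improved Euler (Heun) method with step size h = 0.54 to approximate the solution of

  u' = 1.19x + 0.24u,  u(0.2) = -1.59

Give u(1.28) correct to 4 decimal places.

Heun: k1 = f(x_n, u_n); k2 = f(x_n + h, u_n + h·k1); u_{n+1} = u_n + (h/2)·(k1 + k2).
x=0.200000, u=-1.590000:
  k1 = f(0.200000, -1.590000) = -0.143600
  k2 = f(0.740000, -1.667544) = 0.480389
  u ← -1.590000 + (0.54/2)·(-0.143600 + 0.480389) = -1.499067
x=0.740000, u=-1.499067:
  k1 = f(0.740000, -1.499067) = 0.520824
  k2 = f(1.280000, -1.217822) = 1.230923
  u ← -1.499067 + (0.54/2)·(0.520824 + 1.230923) = -1.026095
u(1.28) ≈ -1.0261

-1.0261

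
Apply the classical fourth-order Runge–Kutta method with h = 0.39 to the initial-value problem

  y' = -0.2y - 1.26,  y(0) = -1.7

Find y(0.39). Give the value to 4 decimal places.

RK4: k1 = f(t_n, y_n); k2 = f(t_n + h/2, y_n + (h/2)·k1); k3 = f(t_n + h/2, y_n + (h/2)·k2); k4 = f(t_n + h, y_n + h·k3); y_{n+1} = y_n + (h/6)·(k1 + 2k2 + 2k3 + k4).
t=0.000000, y=-1.700000:
  k1 = f(0.000000, -1.700000) = -0.920000
  k2 = f(0.195000, -1.879400) = -0.884120
  k3 = f(0.195000, -1.872403) = -0.885519
  k4 = f(0.390000, -2.045353) = -0.850929
  y ← -1.700000 + (0.39/6)·(k1 + 2k2 + 2k3 + k4) = -2.045164
y(0.39) ≈ -2.0452

-2.0452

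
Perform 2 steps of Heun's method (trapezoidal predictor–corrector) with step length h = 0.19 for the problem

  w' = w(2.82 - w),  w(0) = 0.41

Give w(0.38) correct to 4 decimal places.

0.9245

Heun: k1 = f(t_n, w_n); k2 = f(t_n + h, w_n + h·k1); w_{n+1} = w_n + (h/2)·(k1 + k2).
t=0.000000, w=0.410000:
  k1 = f(0.000000, 0.410000) = 0.988100
  k2 = f(0.190000, 0.597739) = 1.328332
  w ← 0.410000 + (0.19/2)·(0.988100 + 1.328332) = 0.630061
t=0.190000, w=0.630061:
  k1 = f(0.190000, 0.630061) = 1.379795
  k2 = f(0.380000, 0.892222) = 1.720006
  w ← 0.630061 + (0.19/2)·(1.379795 + 1.720006) = 0.924542
w(0.38) ≈ 0.9245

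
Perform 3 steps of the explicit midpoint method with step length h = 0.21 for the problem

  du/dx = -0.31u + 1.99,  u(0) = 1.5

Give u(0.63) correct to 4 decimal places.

Midpoint: k1 = f(x_n, u_n); k2 = f(x_n + h/2, u_n + (h/2)·k1); u_{n+1} = u_n + h·k2.
x=0.000000, u=1.500000:
  k1 = f(0.000000, 1.500000) = 1.525000
  k2 = f(0.105000, 1.660125) = 1.475361
  u ← 1.500000 + 0.21·1.475361 = 1.809826
x=0.210000, u=1.809826:
  k1 = f(0.210000, 1.809826) = 1.428954
  k2 = f(0.315000, 1.959866) = 1.382442
  u ← 1.809826 + 0.21·1.382442 = 2.100139
x=0.420000, u=2.100139:
  k1 = f(0.420000, 2.100139) = 1.338957
  k2 = f(0.525000, 2.240729) = 1.295374
  u ← 2.100139 + 0.21·1.295374 = 2.372167
u(0.63) ≈ 2.3722

2.3722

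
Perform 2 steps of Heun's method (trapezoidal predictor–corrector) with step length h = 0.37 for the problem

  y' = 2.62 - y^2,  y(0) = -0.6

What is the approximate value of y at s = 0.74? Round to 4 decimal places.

Heun: k1 = f(s_n, y_n); k2 = f(s_n + h, y_n + h·k1); y_{n+1} = y_n + (h/2)·(k1 + k2).
s=0.000000, y=-0.600000:
  k1 = f(0.000000, -0.600000) = 2.260000
  k2 = f(0.370000, 0.236200) = 2.564210
  y ← -0.600000 + (0.37/2)·(2.260000 + 2.564210) = 0.292479
s=0.370000, y=0.292479:
  k1 = f(0.370000, 0.292479) = 2.534456
  k2 = f(0.740000, 1.230228) = 1.106540
  y ← 0.292479 + (0.37/2)·(2.534456 + 1.106540) = 0.966063
y(0.74) ≈ 0.9661

0.9661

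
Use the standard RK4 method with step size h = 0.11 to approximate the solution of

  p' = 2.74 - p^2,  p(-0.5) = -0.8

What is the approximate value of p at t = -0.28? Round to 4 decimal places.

-0.2676

RK4: k1 = f(t_n, p_n); k2 = f(t_n + h/2, p_n + (h/2)·k1); k3 = f(t_n + h/2, p_n + (h/2)·k2); k4 = f(t_n + h, p_n + h·k3); p_{n+1} = p_n + (h/6)·(k1 + 2k2 + 2k3 + k4).
t=-0.500000, p=-0.800000:
  k1 = f(-0.500000, -0.800000) = 2.100000
  k2 = f(-0.445000, -0.684500) = 2.271460
  k3 = f(-0.445000, -0.675070) = 2.284281
  k4 = f(-0.390000, -0.548729) = 2.438896
  p ← -0.800000 + (0.11/6)·(k1 + 2k2 + 2k3 + k4) = -0.549743
t=-0.390000, p=-0.549743:
  k1 = f(-0.390000, -0.549743) = 2.437783
  k2 = f(-0.335000, -0.415665) = 2.567223
  k3 = f(-0.335000, -0.408546) = 2.573090
  k4 = f(-0.280000, -0.266703) = 2.668869
  p ← -0.549743 + (0.11/6)·(k1 + 2k2 + 2k3 + k4) = -0.267643
p(-0.28) ≈ -0.2676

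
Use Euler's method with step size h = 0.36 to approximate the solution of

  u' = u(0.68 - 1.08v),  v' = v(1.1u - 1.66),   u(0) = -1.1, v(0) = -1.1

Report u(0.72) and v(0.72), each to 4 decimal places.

Euler on (u,v): u_{n+1} = u_n + h·u', v_{n+1} = v_n + h·v'.
0.000000: (-1.100000, -1.100000); f=(-2.054800, 3.157000) → (-1.839728, 0.036520)
0.360000: (-1.839728, 0.036520); f=(-1.178453, -0.134529) → (-2.263971, -0.011910)
(u(0.72), v(0.72)) ≈ (-2.2640, -0.0119)

-2.2640, -0.0119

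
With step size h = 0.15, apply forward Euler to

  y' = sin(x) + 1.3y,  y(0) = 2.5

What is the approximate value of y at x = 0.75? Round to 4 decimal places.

Euler: y_{n+1} = y_n + h·f(x_n, y_n).
x=0.000000, y=2.500000: f=3.250000 → y ← 2.500000 + 0.15·3.250000 = 2.987500
x=0.150000, y=2.987500: f=4.033188 → y ← 2.987500 + 0.15·4.033188 = 3.592478
x=0.300000, y=3.592478: f=4.965742 → y ← 3.592478 + 0.15·4.965742 = 4.337340
x=0.450000, y=4.337340: f=6.073507 → y ← 4.337340 + 0.15·6.073507 = 5.248366
x=0.600000, y=5.248366: f=7.387518 → y ← 5.248366 + 0.15·7.387518 = 6.356493
y(0.75) ≈ 6.3565

6.3565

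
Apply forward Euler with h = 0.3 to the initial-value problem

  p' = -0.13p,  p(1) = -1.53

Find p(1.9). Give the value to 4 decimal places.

Euler: p_{n+1} = p_n + h·f(x_n, p_n).
x=1.000000, p=-1.530000: f=0.198900 → p ← -1.530000 + 0.3·0.198900 = -1.470330
x=1.300000, p=-1.470330: f=0.191143 → p ← -1.470330 + 0.3·0.191143 = -1.412987
x=1.600000, p=-1.412987: f=0.183688 → p ← -1.412987 + 0.3·0.183688 = -1.357881
p(1.9) ≈ -1.3579

-1.3579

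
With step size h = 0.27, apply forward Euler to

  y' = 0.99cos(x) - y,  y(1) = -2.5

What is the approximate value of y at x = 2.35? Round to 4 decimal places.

Euler: y_{n+1} = y_n + h·f(x_n, y_n).
x=1.000000, y=-2.500000: f=3.034899 → y ← -2.500000 + 0.27·3.034899 = -1.680577
x=1.270000, y=-1.680577: f=1.973895 → y ← -1.680577 + 0.27·1.973895 = -1.147625
x=1.540000, y=-1.147625: f=1.178109 → y ← -1.147625 + 0.27·1.178109 = -0.829536
x=1.810000, y=-0.829536: f=0.594976 → y ← -0.829536 + 0.27·0.594976 = -0.668892
x=2.080000, y=-0.668892: f=0.186285 → y ← -0.668892 + 0.27·0.186285 = -0.618595
y(2.35) ≈ -0.6186

-0.6186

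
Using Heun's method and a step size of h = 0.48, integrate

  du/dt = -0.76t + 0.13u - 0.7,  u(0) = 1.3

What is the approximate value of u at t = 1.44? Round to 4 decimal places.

Heun: k1 = f(t_n, u_n); k2 = f(t_n + h, u_n + h·k1); u_{n+1} = u_n + (h/2)·(k1 + k2).
t=0.000000, u=1.300000:
  k1 = f(0.000000, 1.300000) = -0.531000
  k2 = f(0.480000, 1.045120) = -0.928934
  u ← 1.300000 + (0.48/2)·(-0.531000 + (-0.928934)) = 0.949616
t=0.480000, u=0.949616:
  k1 = f(0.480000, 0.949616) = -0.941350
  k2 = f(0.960000, 0.497768) = -1.364890
  u ← 0.949616 + (0.48/2)·(-0.941350 + (-1.364890)) = 0.396118
t=0.960000, u=0.396118:
  k1 = f(0.960000, 0.396118) = -1.378105
  k2 = f(1.440000, -0.265372) = -1.828898
  u ← 0.396118 + (0.48/2)·(-1.378105 + (-1.828898)) = -0.373563
u(1.44) ≈ -0.3736

-0.3736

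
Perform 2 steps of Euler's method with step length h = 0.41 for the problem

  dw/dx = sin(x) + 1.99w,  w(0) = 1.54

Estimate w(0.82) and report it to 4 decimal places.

5.2416

Euler: w_{n+1} = w_n + h·f(x_n, w_n).
x=0.000000, w=1.540000: f=3.064600 → w ← 1.540000 + 0.41·3.064600 = 2.796486
x=0.410000, w=2.796486: f=5.963616 → w ← 2.796486 + 0.41·5.963616 = 5.241569
w(0.82) ≈ 5.2416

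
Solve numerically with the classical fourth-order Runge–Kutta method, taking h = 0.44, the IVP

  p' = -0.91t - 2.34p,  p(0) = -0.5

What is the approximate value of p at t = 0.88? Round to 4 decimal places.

RK4: k1 = f(t_n, p_n); k2 = f(t_n + h/2, p_n + (h/2)·k1); k3 = f(t_n + h/2, p_n + (h/2)·k2); k4 = f(t_n + h, p_n + h·k3); p_{n+1} = p_n + (h/6)·(k1 + 2k2 + 2k3 + k4).
t=0.000000, p=-0.500000:
  k1 = f(0.000000, -0.500000) = 1.170000
  k2 = f(0.220000, -0.242600) = 0.367484
  k3 = f(0.220000, -0.419154) = 0.780619
  k4 = f(0.440000, -0.156528) = -0.034126
  p ← -0.500000 + (0.44/6)·(k1 + 2k2 + 2k3 + k4) = -0.248314
t=0.440000, p=-0.248314:
  k1 = f(0.440000, -0.248314) = 0.180655
  k2 = f(0.660000, -0.208570) = -0.112546
  k3 = f(0.660000, -0.273074) = 0.038394
  k4 = f(0.880000, -0.231421) = -0.259275
  p ← -0.248314 + (0.44/6)·(k1 + 2k2 + 2k3 + k4) = -0.264955
p(0.88) ≈ -0.2650

-0.2650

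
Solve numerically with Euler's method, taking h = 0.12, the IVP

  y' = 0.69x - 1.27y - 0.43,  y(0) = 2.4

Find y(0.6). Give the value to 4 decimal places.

0.9448

Euler: y_{n+1} = y_n + h·f(x_n, y_n).
x=0.000000, y=2.400000: f=-3.478000 → y ← 2.400000 + 0.12·(-3.478000) = 1.982640
x=0.120000, y=1.982640: f=-2.865153 → y ← 1.982640 + 0.12·(-2.865153) = 1.638822
x=0.240000, y=1.638822: f=-2.345704 → y ← 1.638822 + 0.12·(-2.345704) = 1.357337
x=0.360000, y=1.357337: f=-1.905418 → y ← 1.357337 + 0.12·(-1.905418) = 1.128687
x=0.480000, y=1.128687: f=-1.532233 → y ← 1.128687 + 0.12·(-1.532233) = 0.944819
y(0.6) ≈ 0.9448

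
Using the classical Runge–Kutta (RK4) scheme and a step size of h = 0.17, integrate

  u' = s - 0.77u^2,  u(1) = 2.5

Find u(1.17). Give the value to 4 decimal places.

RK4: k1 = f(s_n, u_n); k2 = f(s_n + h/2, u_n + (h/2)·k1); k3 = f(s_n + h/2, u_n + (h/2)·k2); k4 = f(s_n + h, u_n + h·k3); u_{n+1} = u_n + (h/6)·(k1 + 2k2 + 2k3 + k4).
s=1.000000, u=2.500000:
  k1 = f(1.000000, 2.500000) = -3.812500
  k2 = f(1.085000, 2.175937) = -2.560722
  k3 = f(1.085000, 2.282339) = -2.925984
  k4 = f(1.170000, 2.002583) = -1.917960
  u ← 2.500000 + (0.17/6)·(k1 + 2k2 + 2k3 + k4) = 2.026724
u(1.17) ≈ 2.0267

2.0267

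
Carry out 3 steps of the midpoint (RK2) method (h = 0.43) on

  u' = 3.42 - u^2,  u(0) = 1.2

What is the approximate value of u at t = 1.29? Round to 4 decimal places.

1.7372

Midpoint: k1 = f(t_n, u_n); k2 = f(t_n + h/2, u_n + (h/2)·k1); u_{n+1} = u_n + h·k2.
t=0.000000, u=1.200000:
  k1 = f(0.000000, 1.200000) = 1.980000
  k2 = f(0.215000, 1.625700) = 0.777100
  u ← 1.200000 + 0.43·0.777100 = 1.534153
t=0.430000, u=1.534153:
  k1 = f(0.430000, 1.534153) = 1.066375
  k2 = f(0.645000, 1.763423) = 0.310338
  u ← 1.534153 + 0.43·0.310338 = 1.667598
t=0.860000, u=1.667598:
  k1 = f(0.860000, 1.667598) = 0.639117
  k2 = f(1.075000, 1.805008) = 0.161946
  u ← 1.667598 + 0.43·0.161946 = 1.737235
u(1.29) ≈ 1.7372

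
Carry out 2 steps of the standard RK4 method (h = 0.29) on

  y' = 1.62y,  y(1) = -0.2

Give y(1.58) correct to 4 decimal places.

RK4: k1 = f(x_n, y_n); k2 = f(x_n + h/2, y_n + (h/2)·k1); k3 = f(x_n + h/2, y_n + (h/2)·k2); k4 = f(x_n + h, y_n + h·k3); y_{n+1} = y_n + (h/6)·(k1 + 2k2 + 2k3 + k4).
x=1.000000, y=-0.200000:
  k1 = f(1.000000, -0.200000) = -0.324000
  k2 = f(1.145000, -0.246980) = -0.400108
  k3 = f(1.145000, -0.258016) = -0.417985
  k4 = f(1.290000, -0.321216) = -0.520369
  y ← -0.200000 + (0.29/6)·(k1 + 2k2 + 2k3 + k4) = -0.319894
x=1.290000, y=-0.319894:
  k1 = f(1.290000, -0.319894) = -0.518227
  k2 = f(1.435000, -0.395036) = -0.639959
  k3 = f(1.435000, -0.412688) = -0.668554
  k4 = f(1.580000, -0.513774) = -0.832314
  y ← -0.319894 + (0.29/6)·(k1 + 2k2 + 2k3 + k4) = -0.511659
y(1.58) ≈ -0.5117

-0.5117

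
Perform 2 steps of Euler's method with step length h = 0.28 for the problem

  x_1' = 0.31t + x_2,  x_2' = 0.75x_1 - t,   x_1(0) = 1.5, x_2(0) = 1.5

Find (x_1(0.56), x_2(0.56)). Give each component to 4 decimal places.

2.4525, 2.1398

Euler on (x_1,x_2): x_1_{n+1} = x_1_n + h·x_1', x_2_{n+1} = x_2_n + h·x_2'.
0.000000: (1.500000, 1.500000); f=(1.500000, 1.125000) → (1.920000, 1.815000)
0.280000: (1.920000, 1.815000); f=(1.901800, 1.160000) → (2.452504, 2.139800)
(x_1(0.56), x_2(0.56)) ≈ (2.4525, 2.1398)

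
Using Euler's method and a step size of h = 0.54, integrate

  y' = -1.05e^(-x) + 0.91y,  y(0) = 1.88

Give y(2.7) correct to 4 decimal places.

Euler: y_{n+1} = y_n + h·f(x_n, y_n).
x=0.000000, y=1.880000: f=0.660800 → y ← 1.880000 + 0.54·0.660800 = 2.236832
x=0.540000, y=2.236832: f=1.423631 → y ← 2.236832 + 0.54·1.423631 = 3.005593
x=1.080000, y=3.005593: f=2.378514 → y ← 3.005593 + 0.54·2.378514 = 4.289991
x=1.620000, y=4.289991: f=3.696098 → y ← 4.289991 + 0.54·3.696098 = 6.285884
x=2.160000, y=6.285884: f=5.599063 → y ← 6.285884 + 0.54·5.599063 = 9.309377
y(2.7) ≈ 9.3094

9.3094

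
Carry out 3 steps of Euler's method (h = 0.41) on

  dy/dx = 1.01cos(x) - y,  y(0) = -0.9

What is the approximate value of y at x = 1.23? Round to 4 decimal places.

Euler: y_{n+1} = y_n + h·f(x_n, y_n).
x=0.000000, y=-0.900000: f=1.910000 → y ← -0.900000 + 0.41·1.910000 = -0.116900
x=0.410000, y=-0.116900: f=1.043192 → y ← -0.116900 + 0.41·1.043192 = 0.310809
x=0.820000, y=0.310809: f=0.378235 → y ← 0.310809 + 0.41·0.378235 = 0.465885
y(1.23) ≈ 0.4659

0.4659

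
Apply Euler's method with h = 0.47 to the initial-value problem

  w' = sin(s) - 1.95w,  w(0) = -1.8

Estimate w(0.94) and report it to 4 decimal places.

Euler: w_{n+1} = w_n + h·f(s_n, w_n).
s=0.000000, w=-1.800000: f=3.510000 → w ← -1.800000 + 0.47·3.510000 = -0.150300
s=0.470000, w=-0.150300: f=0.745971 → w ← -0.150300 + 0.47·0.745971 = 0.200307
w(0.94) ≈ 0.2003

0.2003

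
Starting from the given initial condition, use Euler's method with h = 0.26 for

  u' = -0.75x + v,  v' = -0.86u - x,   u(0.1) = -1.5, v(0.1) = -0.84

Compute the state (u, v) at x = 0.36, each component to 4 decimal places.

Euler on (u,v): u_{n+1} = u_n + h·u', v_{n+1} = v_n + h·v'.
0.100000: (-1.500000, -0.840000); f=(-0.915000, 1.190000) → (-1.737900, -0.530600)
(u(0.36), v(0.36)) ≈ (-1.7379, -0.5306)

-1.7379, -0.5306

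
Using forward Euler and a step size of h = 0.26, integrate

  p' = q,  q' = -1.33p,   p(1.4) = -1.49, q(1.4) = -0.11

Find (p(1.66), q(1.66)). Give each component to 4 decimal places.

Euler on (p,q): p_{n+1} = p_n + h·p', q_{n+1} = q_n + h·q'.
1.400000: (-1.490000, -0.110000); f=(-0.110000, 1.981700) → (-1.518600, 0.405242)
(p(1.66), q(1.66)) ≈ (-1.5186, 0.4052)

-1.5186, 0.4052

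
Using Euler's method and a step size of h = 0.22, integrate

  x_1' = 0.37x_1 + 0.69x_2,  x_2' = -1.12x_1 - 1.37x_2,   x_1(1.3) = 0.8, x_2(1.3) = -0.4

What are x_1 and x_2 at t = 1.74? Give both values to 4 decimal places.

0.7975, -0.5311

Euler on (x_1,x_2): x_1_{n+1} = x_1_n + h·x_1', x_2_{n+1} = x_2_n + h·x_2'.
1.300000: (0.800000, -0.400000); f=(0.020000, -0.348000) → (0.804400, -0.476560)
1.520000: (0.804400, -0.476560); f=(-0.031198, -0.248041) → (0.797536, -0.531129)
(x_1(1.74), x_2(1.74)) ≈ (0.7975, -0.5311)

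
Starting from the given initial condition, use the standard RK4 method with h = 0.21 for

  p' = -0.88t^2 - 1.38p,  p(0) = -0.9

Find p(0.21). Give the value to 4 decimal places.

RK4: k1 = f(t_n, p_n); k2 = f(t_n + h/2, p_n + (h/2)·k1); k3 = f(t_n + h/2, p_n + (h/2)·k2); k4 = f(t_n + h, p_n + h·k3); p_{n+1} = p_n + (h/6)·(k1 + 2k2 + 2k3 + k4).
t=0.000000, p=-0.900000:
  k1 = f(0.000000, -0.900000) = 1.242000
  k2 = f(0.105000, -0.769590) = 1.052332
  k3 = f(0.105000, -0.789505) = 1.079815
  k4 = f(0.210000, -0.673239) = 0.890262
  p ← -0.900000 + (0.21/6)·(k1 + 2k2 + 2k3 + k4) = -0.676121
p(0.21) ≈ -0.6761

-0.6761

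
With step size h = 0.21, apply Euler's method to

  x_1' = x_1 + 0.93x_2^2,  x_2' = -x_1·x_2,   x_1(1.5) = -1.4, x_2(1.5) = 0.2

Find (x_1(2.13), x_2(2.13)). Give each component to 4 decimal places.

-2.4289, 0.4996

Euler on (x_1,x_2): x_1_{n+1} = x_1_n + h·x_1', x_2_{n+1} = x_2_n + h·x_2'.
1.500000: (-1.400000, 0.200000); f=(-1.362800, 0.280000) → (-1.686188, 0.258800)
1.710000: (-1.686188, 0.258800); f=(-1.623899, 0.436385) → (-2.027207, 0.350441)
1.920000: (-2.027207, 0.350441); f=(-1.912995, 0.710416) → (-2.428936, 0.499628)
(x_1(2.13), x_2(2.13)) ≈ (-2.4289, 0.4996)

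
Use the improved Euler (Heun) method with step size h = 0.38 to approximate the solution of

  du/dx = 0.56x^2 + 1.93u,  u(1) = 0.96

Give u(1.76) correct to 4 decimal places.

5.3048

Heun: k1 = f(x_n, u_n); k2 = f(x_n + h, u_n + h·k1); u_{n+1} = u_n + (h/2)·(k1 + k2).
x=1.000000, u=0.960000:
  k1 = f(1.000000, 0.960000) = 2.412800
  k2 = f(1.380000, 1.876864) = 4.688812
  u ← 0.960000 + (0.38/2)·(2.412800 + 4.688812) = 2.309306
x=1.380000, u=2.309306:
  k1 = f(1.380000, 2.309306) = 5.523425
  k2 = f(1.760000, 4.408208) = 10.242497
  u ← 2.309306 + (0.38/2)·(5.523425 + 10.242497) = 5.304831
u(1.76) ≈ 5.3048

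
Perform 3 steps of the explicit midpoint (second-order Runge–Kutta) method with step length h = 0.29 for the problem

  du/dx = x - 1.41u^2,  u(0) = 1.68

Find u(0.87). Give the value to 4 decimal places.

0.8788

Midpoint: k1 = f(x_n, u_n); k2 = f(x_n + h/2, u_n + (h/2)·k1); u_{n+1} = u_n + h·k2.
x=0.000000, u=1.680000:
  k1 = f(0.000000, 1.680000) = -3.979584
  k2 = f(0.145000, 1.102960) = -1.570295
  u ← 1.680000 + 0.29·(-1.570295) = 1.224614
x=0.290000, u=1.224614:
  k1 = f(0.290000, 1.224614) = -1.824549
  k2 = f(0.435000, 0.960055) = -0.864604
  u ← 1.224614 + 0.29·(-0.864604) = 0.973879
x=0.580000, u=0.973879:
  k1 = f(0.580000, 0.973879) = -0.757301
  k2 = f(0.725000, 0.864070) = -0.327731
  u ← 0.973879 + 0.29·(-0.327731) = 0.878837
u(0.87) ≈ 0.8788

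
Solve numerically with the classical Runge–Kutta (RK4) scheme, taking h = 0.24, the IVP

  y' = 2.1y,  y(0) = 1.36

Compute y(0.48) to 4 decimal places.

RK4: k1 = f(x_n, y_n); k2 = f(x_n + h/2, y_n + (h/2)·k1); k3 = f(x_n + h/2, y_n + (h/2)·k2); k4 = f(x_n + h, y_n + h·k3); y_{n+1} = y_n + (h/6)·(k1 + 2k2 + 2k3 + k4).
x=0.000000, y=1.360000:
  k1 = f(0.000000, 1.360000) = 2.856000
  k2 = f(0.120000, 1.702720) = 3.575712
  k3 = f(0.120000, 1.789085) = 3.757079
  k4 = f(0.240000, 2.261699) = 4.749568
  y ← 1.360000 + (0.24/6)·(k1 + 2k2 + 2k3 + k4) = 2.250846
x=0.240000, y=2.250846:
  k1 = f(0.240000, 2.250846) = 4.726777
  k2 = f(0.360000, 2.818059) = 5.917924
  k3 = f(0.360000, 2.960997) = 6.218094
  k4 = f(0.480000, 3.743189) = 7.860696
  y ← 2.250846 + (0.24/6)·(k1 + 2k2 + 2k3 + k4) = 3.725226
y(0.48) ≈ 3.7252

3.7252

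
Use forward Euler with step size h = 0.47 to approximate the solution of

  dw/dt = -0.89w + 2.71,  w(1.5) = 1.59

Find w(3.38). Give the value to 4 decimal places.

2.8784

Euler: w_{n+1} = w_n + h·f(t_n, w_n).
t=1.500000, w=1.590000: f=1.294900 → w ← 1.590000 + 0.47·1.294900 = 2.198603
t=1.970000, w=2.198603: f=0.753243 → w ← 2.198603 + 0.47·0.753243 = 2.552627
t=2.440000, w=2.552627: f=0.438162 → w ← 2.552627 + 0.47·0.438162 = 2.758563
t=2.910000, w=2.758563: f=0.254879 → w ← 2.758563 + 0.47·0.254879 = 2.878356
w(3.38) ≈ 2.8784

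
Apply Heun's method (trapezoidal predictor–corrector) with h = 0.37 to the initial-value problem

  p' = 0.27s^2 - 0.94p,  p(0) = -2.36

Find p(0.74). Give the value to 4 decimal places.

-1.1620

Heun: k1 = f(s_n, p_n); k2 = f(s_n + h, p_n + h·k1); p_{n+1} = p_n + (h/2)·(k1 + k2).
s=0.000000, p=-2.360000:
  k1 = f(0.000000, -2.360000) = 2.218400
  k2 = f(0.370000, -1.539192) = 1.483803
  p ← -2.360000 + (0.37/2)·(2.218400 + 1.483803) = -1.675092
s=0.370000, p=-1.675092:
  k1 = f(0.370000, -1.675092) = 1.611550
  k2 = f(0.740000, -1.078819) = 1.161942
  p ← -1.675092 + (0.37/2)·(1.611550 + 1.161942) = -1.161996
p(0.74) ≈ -1.1620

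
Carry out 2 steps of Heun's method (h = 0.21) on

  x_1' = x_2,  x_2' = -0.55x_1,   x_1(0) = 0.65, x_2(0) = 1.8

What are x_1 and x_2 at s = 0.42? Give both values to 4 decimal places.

Heun on (x_1,x_2): k1 = f(s_n, state_n); k2 = f(s_n + h, state_n + h·k1); state_{n+1} = state_n + (h/2)·(k1 + k2).
0.000000: (0.650000, 1.800000)
  k1 = (1.800000, -0.357500)
  predictor → (1.028000, 1.724925)
  k2 = (1.724925, -0.565400)
  → (1.020117, 1.703096)
0.210000: (1.020117, 1.703096)
  k1 = (1.703096, -0.561064)
  predictor → (1.377767, 1.585272)
  k2 = (1.585272, -0.757772)
  → (1.365396, 1.564618)
(x_1(0.42), x_2(0.42)) ≈ (1.3654, 1.5646)

1.3654, 1.5646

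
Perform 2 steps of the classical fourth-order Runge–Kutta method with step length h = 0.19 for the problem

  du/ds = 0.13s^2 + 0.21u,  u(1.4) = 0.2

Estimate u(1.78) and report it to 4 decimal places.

RK4: k1 = f(s_n, u_n); k2 = f(s_n + h/2, u_n + (h/2)·k1); k3 = f(s_n + h/2, u_n + (h/2)·k2); k4 = f(s_n + h, u_n + h·k3); u_{n+1} = u_n + (h/6)·(k1 + 2k2 + 2k3 + k4).
s=1.400000, u=0.200000:
  k1 = f(1.400000, 0.200000) = 0.296800
  k2 = f(1.495000, 0.228196) = 0.338474
  k3 = f(1.495000, 0.232155) = 0.339306
  k4 = f(1.590000, 0.264468) = 0.384191
  u ← 0.200000 + (0.19/6)·(k1 + 2k2 + 2k3 + k4) = 0.264491
s=1.590000, u=0.264491:
  k1 = f(1.590000, 0.264491) = 0.384196
  k2 = f(1.685000, 0.300989) = 0.432307
  k3 = f(1.685000, 0.305560) = 0.433267
  k4 = f(1.780000, 0.346812) = 0.484722
  u ← 0.264491 + (0.19/6)·(k1 + 2k2 + 2k3 + k4) = 0.346826
u(1.78) ≈ 0.3468

0.3468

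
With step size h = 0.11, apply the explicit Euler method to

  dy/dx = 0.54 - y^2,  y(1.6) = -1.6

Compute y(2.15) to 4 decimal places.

Euler: y_{n+1} = y_n + h·f(x_n, y_n).
x=1.600000, y=-1.600000: f=-2.020000 → y ← -1.600000 + 0.11·(-2.020000) = -1.822200
x=1.710000, y=-1.822200: f=-2.780413 → y ← -1.822200 + 0.11·(-2.780413) = -2.128045
x=1.820000, y=-2.128045: f=-3.988577 → y ← -2.128045 + 0.11·(-3.988577) = -2.566789
x=1.930000, y=-2.566789: f=-6.048405 → y ← -2.566789 + 0.11·(-6.048405) = -3.232113
x=2.040000, y=-3.232113: f=-9.906558 → y ← -3.232113 + 0.11·(-9.906558) = -4.321835
y(2.15) ≈ -4.3218

-4.3218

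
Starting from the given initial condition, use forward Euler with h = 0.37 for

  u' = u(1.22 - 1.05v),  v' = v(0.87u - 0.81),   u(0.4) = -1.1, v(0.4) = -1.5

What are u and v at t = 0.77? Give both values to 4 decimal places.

Euler on (u,v): u_{n+1} = u_n + h·u', v_{n+1} = v_n + h·v'.
0.400000: (-1.100000, -1.500000); f=(-3.074500, 2.650500) → (-2.237565, -0.519315)
(u(0.77), v(0.77)) ≈ (-2.2376, -0.5193)

-2.2376, -0.5193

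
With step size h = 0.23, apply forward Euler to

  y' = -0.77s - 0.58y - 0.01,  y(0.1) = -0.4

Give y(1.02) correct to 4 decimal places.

Euler: y_{n+1} = y_n + h·f(s_n, y_n).
s=0.100000, y=-0.400000: f=0.145000 → y ← -0.400000 + 0.23·0.145000 = -0.366650
s=0.330000, y=-0.366650: f=-0.051443 → y ← -0.366650 + 0.23·(-0.051443) = -0.378482
s=0.560000, y=-0.378482: f=-0.221681 → y ← -0.378482 + 0.23·(-0.221681) = -0.429468
s=0.790000, y=-0.429468: f=-0.369208 → y ← -0.429468 + 0.23·(-0.369208) = -0.514386
y(1.02) ≈ -0.5144

-0.5144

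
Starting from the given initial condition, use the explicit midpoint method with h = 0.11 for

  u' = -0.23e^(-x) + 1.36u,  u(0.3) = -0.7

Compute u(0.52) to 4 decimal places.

Midpoint: k1 = f(x_n, u_n); k2 = f(x_n + h/2, u_n + (h/2)·k1); u_{n+1} = u_n + h·k2.
x=0.300000, u=-0.700000:
  k1 = f(0.300000, -0.700000) = -1.122388
  k2 = f(0.355000, -0.761731) = -1.197225
  u ← -0.700000 + 0.11·(-1.197225) = -0.831695
x=0.410000, u=-0.831695:
  k1 = f(0.410000, -0.831695) = -1.283744
  k2 = f(0.465000, -0.902301) = -1.371600
  u ← -0.831695 + 0.11·(-1.371600) = -0.982571
u(0.52) ≈ -0.9826

-0.9826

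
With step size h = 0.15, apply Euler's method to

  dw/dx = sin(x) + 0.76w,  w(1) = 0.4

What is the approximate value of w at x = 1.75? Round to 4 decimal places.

Euler: w_{n+1} = w_n + h·f(x_n, w_n).
x=1.000000, w=0.400000: f=1.145471 → w ← 0.400000 + 0.15·1.145471 = 0.571821
x=1.150000, w=0.571821: f=1.347348 → w ← 0.571821 + 0.15·1.347348 = 0.773923
x=1.300000, w=0.773923: f=1.551740 → w ← 0.773923 + 0.15·1.551740 = 1.006684
x=1.450000, w=1.006684: f=1.757793 → w ← 1.006684 + 0.15·1.757793 = 1.270353
x=1.600000, w=1.270353: f=1.965042 → w ← 1.270353 + 0.15·1.965042 = 1.565109
w(1.75) ≈ 1.5651

1.5651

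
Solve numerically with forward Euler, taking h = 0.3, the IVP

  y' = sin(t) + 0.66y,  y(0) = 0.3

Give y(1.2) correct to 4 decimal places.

Euler: y_{n+1} = y_n + h·f(t_n, y_n).
t=0.000000, y=0.300000: f=0.198000 → y ← 0.300000 + 0.3·0.198000 = 0.359400
t=0.300000, y=0.359400: f=0.532724 → y ← 0.359400 + 0.3·0.532724 = 0.519217
t=0.600000, y=0.519217: f=0.907326 → y ← 0.519217 + 0.3·0.907326 = 0.791415
t=0.900000, y=0.791415: f=1.305661 → y ← 0.791415 + 0.3·1.305661 = 1.183113
y(1.2) ≈ 1.1831

1.1831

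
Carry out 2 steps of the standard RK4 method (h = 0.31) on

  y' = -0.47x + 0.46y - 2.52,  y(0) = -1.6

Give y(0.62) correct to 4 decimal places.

-4.0356

RK4: k1 = f(x_n, y_n); k2 = f(x_n + h/2, y_n + (h/2)·k1); k3 = f(x_n + h/2, y_n + (h/2)·k2); k4 = f(x_n + h, y_n + h·k3); y_{n+1} = y_n + (h/6)·(k1 + 2k2 + 2k3 + k4).
x=0.000000, y=-1.600000:
  k1 = f(0.000000, -1.600000) = -3.256000
  k2 = f(0.155000, -2.104680) = -3.561003
  k3 = f(0.155000, -2.151955) = -3.582749
  k4 = f(0.310000, -2.710652) = -3.912600
  y ← -1.600000 + (0.31/6)·(k1 + 2k2 + 2k3 + k4) = -2.708565
x=0.310000, y=-2.708565:
  k1 = f(0.310000, -2.708565) = -3.911640
  k2 = f(0.465000, -3.314870) = -4.263390
  k3 = f(0.465000, -3.369391) = -4.288470
  k4 = f(0.620000, -4.037991) = -4.668876
  y ← -2.708565 + (0.31/6)·(k1 + 2k2 + 2k3 + k4) = -4.035584
y(0.62) ≈ -4.0356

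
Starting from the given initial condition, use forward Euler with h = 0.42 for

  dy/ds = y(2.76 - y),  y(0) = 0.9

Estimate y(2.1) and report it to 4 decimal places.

Euler: y_{n+1} = y_n + h·f(s_n, y_n).
s=0.000000, y=0.900000: f=1.674000 → y ← 0.900000 + 0.42·1.674000 = 1.603080
s=0.420000, y=1.603080: f=1.854635 → y ← 1.603080 + 0.42·1.854635 = 2.382027
s=0.840000, y=2.382027: f=0.900342 → y ← 2.382027 + 0.42·0.900342 = 2.760171
s=1.260000, y=2.760171: f=-0.000471 → y ← 2.760171 + 0.42·(-0.000471) = 2.759973
s=1.680000, y=2.759973: f=0.000075 → y ← 2.759973 + 0.42·0.000075 = 2.760004
y(2.1) ≈ 2.7600

2.7600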